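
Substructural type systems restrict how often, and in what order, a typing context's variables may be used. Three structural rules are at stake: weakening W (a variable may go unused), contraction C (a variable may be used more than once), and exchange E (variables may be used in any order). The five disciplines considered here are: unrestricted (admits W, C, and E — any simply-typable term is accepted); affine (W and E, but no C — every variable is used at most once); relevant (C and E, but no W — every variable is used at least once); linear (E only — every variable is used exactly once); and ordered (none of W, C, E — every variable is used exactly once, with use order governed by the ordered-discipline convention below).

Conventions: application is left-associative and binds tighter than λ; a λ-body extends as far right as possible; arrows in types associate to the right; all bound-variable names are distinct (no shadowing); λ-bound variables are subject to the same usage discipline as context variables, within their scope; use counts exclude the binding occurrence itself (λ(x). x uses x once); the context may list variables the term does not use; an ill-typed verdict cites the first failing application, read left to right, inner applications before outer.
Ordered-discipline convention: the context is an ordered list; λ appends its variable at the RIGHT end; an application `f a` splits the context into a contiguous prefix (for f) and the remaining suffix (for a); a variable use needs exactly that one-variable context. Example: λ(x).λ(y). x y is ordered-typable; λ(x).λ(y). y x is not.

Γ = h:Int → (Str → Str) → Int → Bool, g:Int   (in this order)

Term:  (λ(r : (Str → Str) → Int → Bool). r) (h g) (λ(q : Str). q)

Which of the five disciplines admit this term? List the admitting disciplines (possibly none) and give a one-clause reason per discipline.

admitted by: ordered, linear, affine, relevant, unrestricted
counts: h ×1, g ×1, r (bound) ×1, q (bound) ×1
order of uses: r, h, g, q
typing: ✓ — Int → Bool
ordered: ✓ — h, g, r, q: once each, no exchange needed
linear: ✓ — each of h, g, r, q used exactly once
affine: ✓ — none of h, g, r, q used more than once
relevant: ✓ — h, g, r, q: all used, weakening unneeded
unrestricted: ✓ — well-typed at Int → Bool; no restrictions here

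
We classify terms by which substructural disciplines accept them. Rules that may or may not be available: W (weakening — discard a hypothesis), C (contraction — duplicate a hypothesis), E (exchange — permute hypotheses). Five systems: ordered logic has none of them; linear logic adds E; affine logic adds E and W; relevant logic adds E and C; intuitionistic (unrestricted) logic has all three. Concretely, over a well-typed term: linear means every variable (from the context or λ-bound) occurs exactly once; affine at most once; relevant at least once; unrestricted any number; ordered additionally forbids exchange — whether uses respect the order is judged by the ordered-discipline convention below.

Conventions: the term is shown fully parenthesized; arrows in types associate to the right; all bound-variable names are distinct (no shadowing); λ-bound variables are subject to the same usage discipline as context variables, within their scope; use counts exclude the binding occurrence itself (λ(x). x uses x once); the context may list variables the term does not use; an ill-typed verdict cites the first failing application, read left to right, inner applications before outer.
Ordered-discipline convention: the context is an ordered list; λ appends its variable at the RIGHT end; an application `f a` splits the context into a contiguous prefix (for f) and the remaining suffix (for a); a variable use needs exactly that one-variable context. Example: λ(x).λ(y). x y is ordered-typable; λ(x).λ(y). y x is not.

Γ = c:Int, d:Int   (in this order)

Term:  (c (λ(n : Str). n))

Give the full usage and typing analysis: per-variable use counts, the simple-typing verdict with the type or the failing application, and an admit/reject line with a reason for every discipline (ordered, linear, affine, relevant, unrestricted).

variable uses: c: 1, d: 0, n (bound): 1
uses in reading order: c, n
typing: ill-typed: applying a non-function (Int)
ordered: ✗ — a type mismatch blocks all five
linear: ✗ — the type mismatch rejects it
affine: ✗ — not simply typable
relevant: ✗ — fails simple typing
unrestricted: ✗ — a type mismatch blocks all five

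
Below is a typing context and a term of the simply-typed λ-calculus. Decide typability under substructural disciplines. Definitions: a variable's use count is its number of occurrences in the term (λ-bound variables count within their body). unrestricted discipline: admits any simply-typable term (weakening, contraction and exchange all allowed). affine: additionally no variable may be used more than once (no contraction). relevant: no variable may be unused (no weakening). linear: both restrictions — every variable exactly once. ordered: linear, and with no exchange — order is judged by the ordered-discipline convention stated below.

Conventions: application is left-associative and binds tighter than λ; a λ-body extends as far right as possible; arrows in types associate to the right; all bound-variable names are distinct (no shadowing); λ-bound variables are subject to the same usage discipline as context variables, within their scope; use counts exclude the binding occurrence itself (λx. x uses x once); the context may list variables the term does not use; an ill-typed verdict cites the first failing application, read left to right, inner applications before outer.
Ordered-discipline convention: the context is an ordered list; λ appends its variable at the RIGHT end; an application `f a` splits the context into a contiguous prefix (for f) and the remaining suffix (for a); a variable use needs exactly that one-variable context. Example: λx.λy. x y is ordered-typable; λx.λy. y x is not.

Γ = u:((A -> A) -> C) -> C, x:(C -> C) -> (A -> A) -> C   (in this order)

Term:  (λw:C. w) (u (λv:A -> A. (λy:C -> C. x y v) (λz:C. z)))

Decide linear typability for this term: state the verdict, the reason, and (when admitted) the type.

yes — u, x, w, v, y, z: one use apiece; term : C
usage: u: 1×; x: 1×; w (λ-bound): 1×; v (λ-bound): 1×; y (λ-bound): 1×; z (λ-bound): 1×
uses in reading order: w, u, x, y, v, z
typing: ✓ — C
all disciplines: ordered ✗, linear ✓, affine ✓, relevant ✓, unrestricted ✓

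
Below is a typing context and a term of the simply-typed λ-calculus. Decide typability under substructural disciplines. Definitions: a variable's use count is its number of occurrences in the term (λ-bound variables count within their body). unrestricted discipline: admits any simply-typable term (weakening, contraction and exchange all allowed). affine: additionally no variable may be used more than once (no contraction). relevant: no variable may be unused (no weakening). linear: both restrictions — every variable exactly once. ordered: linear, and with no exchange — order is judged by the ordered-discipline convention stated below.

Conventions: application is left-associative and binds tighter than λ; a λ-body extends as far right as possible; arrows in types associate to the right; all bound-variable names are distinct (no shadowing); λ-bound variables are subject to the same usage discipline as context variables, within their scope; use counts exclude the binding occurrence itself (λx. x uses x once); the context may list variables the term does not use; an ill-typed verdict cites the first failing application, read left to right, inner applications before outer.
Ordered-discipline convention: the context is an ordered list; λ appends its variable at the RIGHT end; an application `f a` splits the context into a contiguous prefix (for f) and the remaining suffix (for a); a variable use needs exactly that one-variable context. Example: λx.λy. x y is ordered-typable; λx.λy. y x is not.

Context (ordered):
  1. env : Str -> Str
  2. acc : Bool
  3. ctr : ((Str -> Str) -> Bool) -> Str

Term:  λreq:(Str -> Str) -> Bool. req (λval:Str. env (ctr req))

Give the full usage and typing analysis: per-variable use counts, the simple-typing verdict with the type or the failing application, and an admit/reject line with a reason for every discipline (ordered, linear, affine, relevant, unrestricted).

variable uses: env=1; acc=0; ctr=1; req [bound]=2; val [bound]=0
order of uses: req, env, ctr, req
typing: ✓ — ((Str -> Str) -> Bool) -> Bool
ordered ✗ (needs contraction — req ×2; acc, val never used (weakening))
linear ✗ (needs contraction — req ×2; acc, val never used (weakening))
affine ✗ (needs contraction — req ×2)
relevant ✗ (acc, val never used (weakening))
unrestricted ✓ (well-typed at ((Str -> Str) -> Bool) -> Bool; no restrictions here)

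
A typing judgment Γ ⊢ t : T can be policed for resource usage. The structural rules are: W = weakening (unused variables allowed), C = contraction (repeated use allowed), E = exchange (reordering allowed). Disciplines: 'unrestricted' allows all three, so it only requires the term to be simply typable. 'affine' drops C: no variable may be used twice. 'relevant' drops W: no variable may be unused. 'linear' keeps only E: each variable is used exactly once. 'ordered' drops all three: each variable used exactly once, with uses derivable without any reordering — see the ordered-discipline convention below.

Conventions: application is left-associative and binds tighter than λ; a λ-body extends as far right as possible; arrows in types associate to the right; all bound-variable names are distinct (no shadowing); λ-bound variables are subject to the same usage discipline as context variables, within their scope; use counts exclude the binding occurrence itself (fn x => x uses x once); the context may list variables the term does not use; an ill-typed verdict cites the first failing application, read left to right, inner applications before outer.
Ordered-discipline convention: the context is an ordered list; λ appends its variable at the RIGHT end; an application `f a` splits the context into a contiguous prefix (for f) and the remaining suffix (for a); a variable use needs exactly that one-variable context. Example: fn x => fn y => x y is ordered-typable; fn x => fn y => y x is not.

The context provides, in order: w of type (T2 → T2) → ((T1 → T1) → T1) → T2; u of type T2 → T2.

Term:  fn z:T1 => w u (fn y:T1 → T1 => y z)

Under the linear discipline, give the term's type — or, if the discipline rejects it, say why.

term : T1 → T2
use counts: w: 1×, u: 1×, z [bound]: 1×, y [bound]: 1×
order of uses: w, u, y, z
typing: well-typed at T1 → T2
summary: ordered ✗; linear ✓; affine ✓; relevant ✓; unrestricted ✓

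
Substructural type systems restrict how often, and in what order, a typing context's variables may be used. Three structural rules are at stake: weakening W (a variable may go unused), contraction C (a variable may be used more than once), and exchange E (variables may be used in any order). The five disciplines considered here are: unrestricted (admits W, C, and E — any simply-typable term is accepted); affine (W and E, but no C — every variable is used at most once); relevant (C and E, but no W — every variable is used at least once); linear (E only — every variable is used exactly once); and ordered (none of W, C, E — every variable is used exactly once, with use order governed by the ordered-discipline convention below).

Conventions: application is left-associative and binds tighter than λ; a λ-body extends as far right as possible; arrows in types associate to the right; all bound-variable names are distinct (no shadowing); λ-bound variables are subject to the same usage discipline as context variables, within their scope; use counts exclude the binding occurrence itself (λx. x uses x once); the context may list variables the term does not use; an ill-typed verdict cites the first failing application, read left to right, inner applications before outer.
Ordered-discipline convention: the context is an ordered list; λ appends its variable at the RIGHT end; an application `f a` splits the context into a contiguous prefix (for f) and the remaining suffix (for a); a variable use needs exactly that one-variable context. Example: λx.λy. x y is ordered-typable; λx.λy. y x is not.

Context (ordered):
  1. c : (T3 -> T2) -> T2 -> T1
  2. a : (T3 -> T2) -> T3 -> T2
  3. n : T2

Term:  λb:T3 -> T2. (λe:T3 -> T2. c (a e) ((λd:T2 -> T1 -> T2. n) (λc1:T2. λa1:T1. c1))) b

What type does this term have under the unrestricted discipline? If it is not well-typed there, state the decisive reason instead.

term : (T3 -> T2) -> T1
variable uses: c: 1×; a: 1×; n: 1×; b (bound): 1×; e (bound): 1×; d (bound): 0×; c1 (bound): 1×; a1 (bound): 0×
uses in reading order: c, a, e, n, c1, b
typing: ✓ — (T3 -> T2) -> T1
per-discipline verdicts: ordered ✗ | linear ✗ | affine ✓ | relevant ✗ | unrestricted ✓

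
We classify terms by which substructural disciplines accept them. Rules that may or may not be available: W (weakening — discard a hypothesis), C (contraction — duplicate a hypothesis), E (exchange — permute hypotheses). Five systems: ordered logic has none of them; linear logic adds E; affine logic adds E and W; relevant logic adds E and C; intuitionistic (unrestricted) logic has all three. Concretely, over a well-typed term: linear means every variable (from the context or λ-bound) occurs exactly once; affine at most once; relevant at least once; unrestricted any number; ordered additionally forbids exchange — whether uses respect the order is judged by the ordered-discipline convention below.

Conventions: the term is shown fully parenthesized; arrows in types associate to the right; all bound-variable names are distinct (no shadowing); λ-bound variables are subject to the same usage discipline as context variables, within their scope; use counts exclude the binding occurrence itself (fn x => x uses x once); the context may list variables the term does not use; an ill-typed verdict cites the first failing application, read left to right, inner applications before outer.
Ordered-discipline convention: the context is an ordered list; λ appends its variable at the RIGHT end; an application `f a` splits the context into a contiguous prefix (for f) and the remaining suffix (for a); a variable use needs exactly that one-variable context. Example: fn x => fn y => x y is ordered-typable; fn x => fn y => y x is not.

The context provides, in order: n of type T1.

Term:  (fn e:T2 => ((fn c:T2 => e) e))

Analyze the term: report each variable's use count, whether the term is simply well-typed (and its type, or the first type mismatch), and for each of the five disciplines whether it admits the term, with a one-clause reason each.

variable uses: n ×0, e [bound] ×2, c [bound] ×0
use order (left to right): e, e
typing: the term checks, with type T2 → T2
ordered: ✗ — needs contraction — e ×2; n, c left unused
linear: ✗ — needs contraction — e ×2; n, c left unused
affine: ✗ — needs contraction — e ×2
relevant: ✗ — n, c left unused
unrestricted: ✓ — well-typed at T2 → T2; no restrictions here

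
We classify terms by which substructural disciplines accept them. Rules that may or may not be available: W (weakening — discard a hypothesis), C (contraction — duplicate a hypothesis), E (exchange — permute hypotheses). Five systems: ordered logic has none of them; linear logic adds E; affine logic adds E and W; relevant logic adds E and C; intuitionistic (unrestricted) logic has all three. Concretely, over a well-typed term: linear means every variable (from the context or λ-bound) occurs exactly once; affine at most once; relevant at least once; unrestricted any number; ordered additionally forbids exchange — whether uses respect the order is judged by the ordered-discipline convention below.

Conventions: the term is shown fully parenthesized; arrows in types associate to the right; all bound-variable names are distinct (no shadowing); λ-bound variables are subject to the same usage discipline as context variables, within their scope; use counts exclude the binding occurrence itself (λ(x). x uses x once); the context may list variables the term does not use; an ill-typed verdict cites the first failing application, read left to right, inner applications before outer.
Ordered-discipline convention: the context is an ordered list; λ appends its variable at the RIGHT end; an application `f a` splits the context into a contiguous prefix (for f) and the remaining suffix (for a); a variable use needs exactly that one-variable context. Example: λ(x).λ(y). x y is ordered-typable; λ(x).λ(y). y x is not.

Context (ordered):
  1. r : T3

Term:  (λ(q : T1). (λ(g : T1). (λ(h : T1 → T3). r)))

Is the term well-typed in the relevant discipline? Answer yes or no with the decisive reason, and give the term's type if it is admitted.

no — needs weakening: q, g, h unused
use counts: r: 1×, q (λ-bound): 0×, g (λ-bound): 0×, h (λ-bound): 0×
left-to-right use order: r
typing: well-typed — term : T1 → T1 → (T1 → T3) → T3
summary: ordered ✗ · linear ✗ · affine ✓ · relevant ✗ · unrestricted ✓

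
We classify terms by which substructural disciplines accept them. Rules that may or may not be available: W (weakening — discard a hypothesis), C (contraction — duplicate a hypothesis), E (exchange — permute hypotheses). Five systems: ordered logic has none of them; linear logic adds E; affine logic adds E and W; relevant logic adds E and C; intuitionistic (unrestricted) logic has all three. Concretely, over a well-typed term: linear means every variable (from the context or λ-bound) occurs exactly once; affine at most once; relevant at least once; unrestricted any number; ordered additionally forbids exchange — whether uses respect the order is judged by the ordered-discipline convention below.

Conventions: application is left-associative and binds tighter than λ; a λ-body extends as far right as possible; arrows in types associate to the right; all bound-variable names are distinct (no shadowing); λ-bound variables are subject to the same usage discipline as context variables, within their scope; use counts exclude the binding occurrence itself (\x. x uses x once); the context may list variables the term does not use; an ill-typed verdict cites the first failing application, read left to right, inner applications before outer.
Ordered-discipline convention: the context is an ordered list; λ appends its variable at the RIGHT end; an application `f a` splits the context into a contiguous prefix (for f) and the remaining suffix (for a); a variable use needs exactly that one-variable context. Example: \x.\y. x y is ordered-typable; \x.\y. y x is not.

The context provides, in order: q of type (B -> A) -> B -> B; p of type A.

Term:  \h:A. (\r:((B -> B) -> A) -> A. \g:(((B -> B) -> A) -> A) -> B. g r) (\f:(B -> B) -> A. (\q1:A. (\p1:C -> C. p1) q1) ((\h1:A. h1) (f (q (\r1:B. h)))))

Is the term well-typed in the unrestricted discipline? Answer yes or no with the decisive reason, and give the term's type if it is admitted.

no — not simply typable
use counts: q: 1; p: 0; h [bound]: 1; r [bound]: 1; g [bound]: 1; f [bound]: 1; q1 [bound]: 1; p1 [bound]: 1; h1 [bound]: 1; r1 [bound]: 0
use order (left to right): g, r, p1, q1, h1, f, q, h
typing: ill-typed: a function awaiting C -> C gets A
across the five disciplines: ordered ✗ | linear ✗ | affine ✗ | relevant ✗ | unrestricted ✗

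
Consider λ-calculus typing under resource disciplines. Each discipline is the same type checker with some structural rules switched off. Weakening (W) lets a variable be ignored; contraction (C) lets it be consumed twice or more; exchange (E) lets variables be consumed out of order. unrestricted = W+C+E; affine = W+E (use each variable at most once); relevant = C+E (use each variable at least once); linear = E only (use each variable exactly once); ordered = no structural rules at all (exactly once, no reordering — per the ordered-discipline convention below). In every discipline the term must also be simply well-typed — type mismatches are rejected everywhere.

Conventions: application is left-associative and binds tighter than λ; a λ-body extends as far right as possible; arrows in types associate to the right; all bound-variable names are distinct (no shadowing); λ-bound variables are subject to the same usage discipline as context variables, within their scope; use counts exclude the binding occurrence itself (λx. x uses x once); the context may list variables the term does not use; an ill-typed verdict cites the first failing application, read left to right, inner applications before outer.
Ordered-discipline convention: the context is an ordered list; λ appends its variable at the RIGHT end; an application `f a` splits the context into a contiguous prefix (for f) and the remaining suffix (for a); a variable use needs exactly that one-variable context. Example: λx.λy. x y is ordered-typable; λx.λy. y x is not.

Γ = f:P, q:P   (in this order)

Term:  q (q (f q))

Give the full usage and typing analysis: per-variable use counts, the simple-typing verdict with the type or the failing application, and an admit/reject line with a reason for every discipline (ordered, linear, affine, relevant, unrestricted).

usage: f=1, q=3
use order (left to right): q, q, f, q
typing: ill-typed: non-arrow in function slot: P
ordered: ✗, the type mismatch rejects it
linear: ✗, not simply typable
affine: ✗, fails simple typing
relevant: ✗, a type mismatch blocks all five
unrestricted: ✗, the type mismatch rejects it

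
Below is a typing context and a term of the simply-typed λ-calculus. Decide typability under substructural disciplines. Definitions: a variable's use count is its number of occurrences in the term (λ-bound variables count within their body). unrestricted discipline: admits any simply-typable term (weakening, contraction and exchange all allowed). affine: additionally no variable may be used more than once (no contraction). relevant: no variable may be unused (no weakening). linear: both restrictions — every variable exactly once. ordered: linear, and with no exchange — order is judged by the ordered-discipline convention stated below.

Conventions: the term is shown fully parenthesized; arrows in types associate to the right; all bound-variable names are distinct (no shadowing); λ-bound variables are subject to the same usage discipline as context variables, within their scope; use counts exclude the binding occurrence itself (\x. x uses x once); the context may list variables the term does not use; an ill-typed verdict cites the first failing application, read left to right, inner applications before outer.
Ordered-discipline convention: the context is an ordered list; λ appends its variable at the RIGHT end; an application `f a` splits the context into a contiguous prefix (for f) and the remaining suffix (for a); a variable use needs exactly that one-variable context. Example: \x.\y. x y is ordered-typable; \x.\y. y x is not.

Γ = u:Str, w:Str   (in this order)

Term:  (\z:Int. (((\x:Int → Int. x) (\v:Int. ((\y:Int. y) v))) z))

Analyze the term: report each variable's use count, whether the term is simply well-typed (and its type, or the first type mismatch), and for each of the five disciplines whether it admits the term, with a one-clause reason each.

use counts: u=0; w=0; z [bound]=1; x [bound]=1; v [bound]=1; y [bound]=1
use order (left to right): x, y, v, z
typing: the term checks, with type Int → Int
ordered ✗ (needs weakening: u, w unused)
linear ✗ (needs weakening: u, w unused)
affine ✓ (u, w, z, x, v, y: no repeats, contraction unneeded)
relevant ✗ (needs weakening: u, w unused)
unrestricted ✓ (well-typed at Int → Int; no restrictions here)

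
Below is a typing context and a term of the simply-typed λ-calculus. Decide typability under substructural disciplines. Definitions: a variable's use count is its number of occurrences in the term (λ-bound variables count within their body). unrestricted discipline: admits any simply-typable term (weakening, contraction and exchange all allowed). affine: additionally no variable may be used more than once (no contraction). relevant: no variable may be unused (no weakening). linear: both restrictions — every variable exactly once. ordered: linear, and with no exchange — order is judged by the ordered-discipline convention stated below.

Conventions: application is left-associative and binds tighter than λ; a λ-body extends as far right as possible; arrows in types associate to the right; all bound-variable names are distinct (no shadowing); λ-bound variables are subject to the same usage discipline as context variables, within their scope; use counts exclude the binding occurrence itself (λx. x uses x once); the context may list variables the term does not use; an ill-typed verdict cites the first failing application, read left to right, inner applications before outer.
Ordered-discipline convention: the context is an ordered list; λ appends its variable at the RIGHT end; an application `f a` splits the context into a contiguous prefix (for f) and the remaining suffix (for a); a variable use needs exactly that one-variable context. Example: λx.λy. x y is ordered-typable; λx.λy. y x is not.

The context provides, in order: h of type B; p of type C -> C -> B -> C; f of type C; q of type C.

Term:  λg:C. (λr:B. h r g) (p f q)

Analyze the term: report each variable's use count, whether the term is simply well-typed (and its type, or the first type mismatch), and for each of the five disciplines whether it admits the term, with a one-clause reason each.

variable uses: h: 1, p: 1, f: 1, q: 1, g (λ-bound): 1, r (λ-bound): 1
order of uses: h, r, g, p, f, q
typing: ill-typed: non-arrow in function slot: B
ordered: ✗, not simply typable
linear: ✗, fails simple typing
affine: ✗, a type mismatch blocks all five
relevant: ✗, the type mismatch rejects it
unrestricted: ✗, not simply typable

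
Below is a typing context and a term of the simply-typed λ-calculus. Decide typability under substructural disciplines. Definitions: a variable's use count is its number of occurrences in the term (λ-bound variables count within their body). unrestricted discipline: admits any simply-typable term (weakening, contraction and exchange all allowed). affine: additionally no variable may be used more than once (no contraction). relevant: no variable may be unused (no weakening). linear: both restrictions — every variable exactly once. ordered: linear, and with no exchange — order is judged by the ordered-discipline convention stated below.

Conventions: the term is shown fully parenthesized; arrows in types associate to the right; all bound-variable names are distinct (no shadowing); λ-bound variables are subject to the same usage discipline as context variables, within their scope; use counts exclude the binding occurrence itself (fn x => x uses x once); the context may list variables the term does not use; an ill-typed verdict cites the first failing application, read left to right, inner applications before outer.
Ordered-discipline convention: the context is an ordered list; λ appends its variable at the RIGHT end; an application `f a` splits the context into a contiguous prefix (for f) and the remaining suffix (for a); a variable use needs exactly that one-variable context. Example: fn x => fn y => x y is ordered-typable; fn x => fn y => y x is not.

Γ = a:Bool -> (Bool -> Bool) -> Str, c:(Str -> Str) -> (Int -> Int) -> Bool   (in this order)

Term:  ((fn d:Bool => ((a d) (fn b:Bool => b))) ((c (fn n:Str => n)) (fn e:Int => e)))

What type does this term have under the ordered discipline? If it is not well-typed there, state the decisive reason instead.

term : Str
use counts: a: 1; c: 1; d (bound): 1; b (bound): 1; n (bound): 1; e (bound): 1
order of uses: a, d, b, c, n, e
typing: ✓ — Str
per-discipline verdicts: ordered ✓, linear ✓, affine ✓, relevant ✓, unrestricted ✓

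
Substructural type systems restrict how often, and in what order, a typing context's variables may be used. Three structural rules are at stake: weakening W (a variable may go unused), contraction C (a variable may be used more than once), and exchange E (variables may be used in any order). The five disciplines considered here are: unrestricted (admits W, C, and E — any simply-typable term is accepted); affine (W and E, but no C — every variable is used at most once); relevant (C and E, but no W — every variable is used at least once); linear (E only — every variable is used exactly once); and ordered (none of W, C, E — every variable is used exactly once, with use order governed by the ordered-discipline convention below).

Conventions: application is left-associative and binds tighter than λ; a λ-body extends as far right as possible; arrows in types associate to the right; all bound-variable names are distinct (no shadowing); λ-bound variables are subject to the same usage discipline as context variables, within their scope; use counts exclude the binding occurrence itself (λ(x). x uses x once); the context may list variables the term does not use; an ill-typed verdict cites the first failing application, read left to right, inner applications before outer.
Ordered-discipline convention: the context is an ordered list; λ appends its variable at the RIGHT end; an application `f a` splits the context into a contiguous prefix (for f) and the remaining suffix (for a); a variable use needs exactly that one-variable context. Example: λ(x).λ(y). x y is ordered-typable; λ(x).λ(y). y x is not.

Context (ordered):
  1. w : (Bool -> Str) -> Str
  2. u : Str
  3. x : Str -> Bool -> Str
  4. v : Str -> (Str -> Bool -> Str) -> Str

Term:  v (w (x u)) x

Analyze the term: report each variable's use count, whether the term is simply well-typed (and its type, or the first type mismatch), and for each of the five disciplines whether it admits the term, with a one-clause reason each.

variable uses: w ×1, u ×1, x ×2, v ×1
order of uses: v, w, x, u, x
typing: ✓ — Str
ordered ✗ (needs contraction — x ×2)
linear ✗ (needs contraction — x ×2)
affine ✗ (needs contraction — x ×2)
relevant ✓ (every one of w, u, x, v appears)
unrestricted ✓ (type-checks (Str) and nothing is barred)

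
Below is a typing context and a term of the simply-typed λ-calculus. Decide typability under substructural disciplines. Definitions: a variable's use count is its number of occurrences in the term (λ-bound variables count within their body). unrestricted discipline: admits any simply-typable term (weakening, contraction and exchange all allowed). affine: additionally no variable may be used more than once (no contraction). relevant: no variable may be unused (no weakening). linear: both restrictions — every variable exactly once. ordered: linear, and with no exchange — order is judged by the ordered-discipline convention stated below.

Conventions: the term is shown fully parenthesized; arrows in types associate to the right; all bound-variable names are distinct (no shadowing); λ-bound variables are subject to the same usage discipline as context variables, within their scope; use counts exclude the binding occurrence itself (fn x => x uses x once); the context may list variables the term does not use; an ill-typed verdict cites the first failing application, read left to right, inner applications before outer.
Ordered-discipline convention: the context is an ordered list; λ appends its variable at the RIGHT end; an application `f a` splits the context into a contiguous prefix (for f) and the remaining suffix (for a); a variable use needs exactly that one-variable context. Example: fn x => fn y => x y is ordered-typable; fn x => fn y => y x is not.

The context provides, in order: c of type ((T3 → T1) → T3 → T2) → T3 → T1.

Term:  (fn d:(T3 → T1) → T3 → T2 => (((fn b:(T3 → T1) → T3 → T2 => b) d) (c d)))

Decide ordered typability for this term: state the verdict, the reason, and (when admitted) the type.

no — needs contraction — d ×2
counts: c: 1, d (bound): 2, b (bound): 1
use order (left to right): b, d, c, d
typing: ✓ — ((T3 → T1) → T3 → T2) → T3 → T2
all disciplines: ordered ✗; linear ✗; affine ✗; relevant ✓; unrestricted ✓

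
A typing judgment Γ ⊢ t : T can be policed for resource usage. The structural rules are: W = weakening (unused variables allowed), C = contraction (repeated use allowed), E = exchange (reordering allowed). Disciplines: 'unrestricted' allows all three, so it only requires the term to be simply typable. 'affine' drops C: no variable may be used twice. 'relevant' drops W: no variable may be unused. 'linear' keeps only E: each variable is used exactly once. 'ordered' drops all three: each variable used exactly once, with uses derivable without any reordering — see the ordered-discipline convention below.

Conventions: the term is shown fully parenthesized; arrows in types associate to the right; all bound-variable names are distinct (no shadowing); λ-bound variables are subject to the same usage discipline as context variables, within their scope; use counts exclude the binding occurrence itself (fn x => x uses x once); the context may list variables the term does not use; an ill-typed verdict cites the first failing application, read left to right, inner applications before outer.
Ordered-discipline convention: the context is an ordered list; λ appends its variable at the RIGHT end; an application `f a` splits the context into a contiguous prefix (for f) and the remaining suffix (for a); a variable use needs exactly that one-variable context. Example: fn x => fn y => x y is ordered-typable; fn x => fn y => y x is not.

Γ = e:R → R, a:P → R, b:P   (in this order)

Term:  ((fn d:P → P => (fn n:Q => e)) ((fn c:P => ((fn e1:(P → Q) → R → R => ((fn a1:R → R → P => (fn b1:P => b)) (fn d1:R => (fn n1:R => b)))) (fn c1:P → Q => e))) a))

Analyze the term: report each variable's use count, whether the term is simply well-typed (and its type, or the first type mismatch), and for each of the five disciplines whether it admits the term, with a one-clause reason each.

variable uses: e=2; a=1; b=2; d (λ-bound)=0; n (λ-bound)=0; c (λ-bound)=0; e1 (λ-bound)=0; a1 (λ-bound)=0; b1 (λ-bound)=0; d1 (λ-bound)=0; n1 (λ-bound)=0; c1 (λ-bound)=0
order of uses: e, b, b, e, a
typing: ill-typed: argument of type P → R where P is required
ordered: ✗ — a type mismatch blocks all five
linear: ✗ — the type mismatch rejects it
affine: ✗ — not simply typable
relevant: ✗ — fails simple typing
unrestricted: ✗ — a type mismatch blocks all five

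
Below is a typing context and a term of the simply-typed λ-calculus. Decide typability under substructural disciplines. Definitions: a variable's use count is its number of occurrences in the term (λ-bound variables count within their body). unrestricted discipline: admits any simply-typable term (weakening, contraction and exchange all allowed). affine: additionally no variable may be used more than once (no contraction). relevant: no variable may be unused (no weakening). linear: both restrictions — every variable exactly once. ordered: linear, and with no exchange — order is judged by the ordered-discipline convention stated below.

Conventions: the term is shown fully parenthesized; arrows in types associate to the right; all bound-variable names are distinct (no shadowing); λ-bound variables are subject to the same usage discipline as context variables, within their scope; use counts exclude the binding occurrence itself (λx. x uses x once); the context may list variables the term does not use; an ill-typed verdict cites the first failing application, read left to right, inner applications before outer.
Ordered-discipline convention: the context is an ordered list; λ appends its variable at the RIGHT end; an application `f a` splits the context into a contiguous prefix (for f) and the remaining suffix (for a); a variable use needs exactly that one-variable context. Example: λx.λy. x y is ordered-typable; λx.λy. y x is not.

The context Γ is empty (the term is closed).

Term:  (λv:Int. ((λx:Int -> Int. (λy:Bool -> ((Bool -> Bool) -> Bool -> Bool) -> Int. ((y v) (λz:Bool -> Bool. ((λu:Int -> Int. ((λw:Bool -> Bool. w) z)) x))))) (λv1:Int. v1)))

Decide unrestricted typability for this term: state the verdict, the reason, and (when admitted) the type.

no — fails simple typing
variable uses: v [bound]: 1×; x [bound]: 1×; y [bound]: 1×; z [bound]: 1×; u [bound]: 0×; w [bound]: 1×; v1 [bound]: 1×
left-to-right use order: y, v, w, z, x, v1
typing: ill-typed: an application expects Bool but receives Int
per-discipline verdicts: ordered ✗ · linear ✗ · affine ✗ · relevant ✗ · unrestricted ✗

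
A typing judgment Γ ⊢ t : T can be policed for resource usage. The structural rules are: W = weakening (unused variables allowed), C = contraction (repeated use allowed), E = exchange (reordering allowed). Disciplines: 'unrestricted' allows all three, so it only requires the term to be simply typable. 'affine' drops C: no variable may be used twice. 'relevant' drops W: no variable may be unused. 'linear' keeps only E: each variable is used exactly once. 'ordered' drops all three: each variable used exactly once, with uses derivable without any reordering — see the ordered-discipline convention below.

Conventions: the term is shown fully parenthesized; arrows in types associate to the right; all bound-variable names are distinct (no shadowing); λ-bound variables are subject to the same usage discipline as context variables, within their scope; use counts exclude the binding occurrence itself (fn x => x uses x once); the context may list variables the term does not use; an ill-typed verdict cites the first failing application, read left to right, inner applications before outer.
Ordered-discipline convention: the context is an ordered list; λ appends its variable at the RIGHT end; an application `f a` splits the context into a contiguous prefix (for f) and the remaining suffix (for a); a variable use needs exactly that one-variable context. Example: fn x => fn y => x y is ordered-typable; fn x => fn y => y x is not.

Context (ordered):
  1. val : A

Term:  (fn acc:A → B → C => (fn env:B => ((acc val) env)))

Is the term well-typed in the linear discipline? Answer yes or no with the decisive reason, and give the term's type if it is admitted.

yes — each of val, acc, env used exactly once; term : (A → B → C) → B → C
counts: val=1, acc (bound)=1, env (bound)=1
left-to-right use order: acc, val, env
typing: well-typed — term : (A → B → C) → B → C
per-discipline verdicts: ordered ✗; linear ✓; affine ✓; relevant ✓; unrestricted ✓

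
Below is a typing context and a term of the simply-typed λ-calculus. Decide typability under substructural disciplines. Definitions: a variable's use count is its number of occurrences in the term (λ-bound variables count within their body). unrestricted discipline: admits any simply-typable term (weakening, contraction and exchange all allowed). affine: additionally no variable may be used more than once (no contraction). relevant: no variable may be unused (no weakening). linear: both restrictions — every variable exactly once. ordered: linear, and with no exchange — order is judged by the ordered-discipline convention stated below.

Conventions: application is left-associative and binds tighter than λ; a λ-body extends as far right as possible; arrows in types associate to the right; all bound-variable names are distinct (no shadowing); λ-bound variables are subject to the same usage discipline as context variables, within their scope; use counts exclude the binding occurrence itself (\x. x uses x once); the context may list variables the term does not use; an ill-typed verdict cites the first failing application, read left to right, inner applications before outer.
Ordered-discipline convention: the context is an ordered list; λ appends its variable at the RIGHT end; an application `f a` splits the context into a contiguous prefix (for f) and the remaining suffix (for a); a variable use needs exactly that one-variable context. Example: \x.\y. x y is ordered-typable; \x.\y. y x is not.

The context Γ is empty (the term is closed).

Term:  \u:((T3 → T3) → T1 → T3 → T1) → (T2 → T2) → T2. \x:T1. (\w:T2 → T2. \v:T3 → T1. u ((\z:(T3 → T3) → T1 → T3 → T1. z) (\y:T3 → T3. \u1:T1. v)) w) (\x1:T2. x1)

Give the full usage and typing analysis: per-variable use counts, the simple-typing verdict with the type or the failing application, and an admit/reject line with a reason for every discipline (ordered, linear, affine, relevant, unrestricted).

counts: u [bound]: 1; x [bound]: 0; w [bound]: 1; v [bound]: 1; z [bound]: 1; y [bound]: 0; u1 [bound]: 0; x1 [bound]: 1
use order (left to right): u, z, v, w, x1
typing: well-typed at (((T3 → T3) → T1 → T3 → T1) → (T2 → T2) → T2) → T1 → (T3 → T1) → T2
ordered: ✗ — x, y, u1 left unused
linear: ✗ — x, y, u1 left unused
affine: ✓ — at most one use each (u, x, w, v, z, y, u1, x1)
relevant: ✗ — x, y, u1 left unused
unrestricted: ✓ — simply typable at (((T3 → T3) → T1 → T3 → T1) → (T2 → T2) → T2) → T1 → (T3 → T1) → T2; W, C, E all held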